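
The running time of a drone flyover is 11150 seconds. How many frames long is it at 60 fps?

669000 frames

Frames = 11150 × 60 = 669000.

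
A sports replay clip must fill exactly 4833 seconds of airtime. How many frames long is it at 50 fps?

241650 frames

Frames = 4833 × 50 = 241650.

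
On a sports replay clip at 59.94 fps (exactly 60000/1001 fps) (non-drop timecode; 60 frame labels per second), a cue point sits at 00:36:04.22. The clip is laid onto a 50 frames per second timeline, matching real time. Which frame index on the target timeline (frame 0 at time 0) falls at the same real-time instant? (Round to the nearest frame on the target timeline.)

frame 108327

Source frame index: (0×3600 + 36×60 + 4) × 60 + 22 = 129862.
Real time: 129862 / (60000/1001) = 64995931/30000 s.
Target frame: (64995931/30000) × (50) = 64995931/600 ≈ 108326.552 → 108327.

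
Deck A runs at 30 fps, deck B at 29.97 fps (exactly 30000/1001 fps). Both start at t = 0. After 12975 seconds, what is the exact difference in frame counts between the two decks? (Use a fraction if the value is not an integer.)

389250/1001 frames

A emits 30 × 12975 = 389250 frames; B emits 30000/1001 × 12975 = 389250000/1001.
Difference = 389250/1001 frames (≈ 388.8611); B is behind A.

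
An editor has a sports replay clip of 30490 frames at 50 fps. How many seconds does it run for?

609.8 seconds

Running time = 30490 / (50) = 609.8 s.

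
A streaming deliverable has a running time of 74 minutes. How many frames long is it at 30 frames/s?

133200 frames

74 min = 4440 s.
Frames = 4440 × 30 = 133200.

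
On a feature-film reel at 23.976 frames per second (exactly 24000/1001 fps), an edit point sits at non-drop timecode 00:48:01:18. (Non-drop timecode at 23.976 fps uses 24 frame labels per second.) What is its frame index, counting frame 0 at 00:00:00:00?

69162

Total seconds to the label: (0 × 3600 + 48 × 60 + 1) = 2881.
Frame index = 2881 × 24 + 18 = 69162.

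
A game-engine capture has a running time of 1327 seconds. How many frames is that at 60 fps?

79620 frames

Frames = 1327 × 60 = 79620.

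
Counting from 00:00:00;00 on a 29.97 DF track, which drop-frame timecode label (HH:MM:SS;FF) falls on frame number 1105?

Ten DF minutes hold 17982 frames, so frame 1105 lies in block 0 (frames 0–17981) with 1105 frames into that block.
The block's first minute is 1800 frames and the rest 1798 each; 1105 frames reaches minute 0, so 0 × 18 + 0 × 2 = 0 labels have been skipped so far.
Adding those back, label number 1105 + 0 = 1105 at 30 labels/s is 36 s + 25 f = 0 h 0 min 36 s frame 25, i.e. 00:00:36;25.

00:00:36;25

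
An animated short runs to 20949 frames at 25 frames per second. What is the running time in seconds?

837.96 seconds

Running time = 20949 / (25) = 837.96 s.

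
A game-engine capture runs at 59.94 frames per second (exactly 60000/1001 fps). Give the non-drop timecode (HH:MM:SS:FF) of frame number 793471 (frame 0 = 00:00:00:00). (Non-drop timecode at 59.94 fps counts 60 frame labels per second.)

03:40:24:31

793471 ÷ 60 = 13224 full seconds, remainder 31 frames.
13224 s = 3 h 40 min 24 s.
Timecode: 03:40:24:31.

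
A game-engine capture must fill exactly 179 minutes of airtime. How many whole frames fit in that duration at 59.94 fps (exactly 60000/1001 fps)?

643756 frames

179 min = 10740 s.
Frames = 10740 × 60000/1001 = 644400000/1001 ≈ 643756.2438.
Complete frames: 643756.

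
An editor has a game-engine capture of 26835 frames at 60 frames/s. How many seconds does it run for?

Running time = 26835 / (60) = 447.25 s.

447.25 seconds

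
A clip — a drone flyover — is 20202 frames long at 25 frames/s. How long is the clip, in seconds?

808.08 seconds

Running time = 20202 / (25) = 808.08 s.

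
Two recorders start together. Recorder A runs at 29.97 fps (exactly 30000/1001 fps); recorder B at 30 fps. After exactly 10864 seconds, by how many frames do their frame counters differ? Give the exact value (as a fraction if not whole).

46560/143 frames

A emits 30000/1001 × 10864 = 46560000/143 frames; B emits 30 × 10864 = 325920.
Difference = 46560/143 frames (≈ 325.5944); B is ahead of A.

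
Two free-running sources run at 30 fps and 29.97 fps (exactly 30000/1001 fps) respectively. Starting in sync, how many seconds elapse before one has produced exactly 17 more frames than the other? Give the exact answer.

17017/30 seconds

The gap grows by |30000/1001 − 30| = 30/1001 frames per second.
Time for a 17-frame gap: 17 ÷ (30/1001) = 17017/30 s.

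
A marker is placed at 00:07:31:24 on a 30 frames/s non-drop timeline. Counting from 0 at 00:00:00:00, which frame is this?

Total seconds to the label: (0 × 3600 + 7 × 60 + 31) = 451.
Frame index = 451 × 30 + 24 = 13554.

13554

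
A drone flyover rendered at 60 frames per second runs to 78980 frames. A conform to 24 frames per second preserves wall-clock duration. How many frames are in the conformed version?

31592 frames

Target frames = source frames × (target rate / source rate) = 78980 × (24)/(60) = 78980 × 2/5 = 31592.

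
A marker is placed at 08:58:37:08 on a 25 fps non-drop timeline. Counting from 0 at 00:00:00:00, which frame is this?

Total seconds to the label: (8 × 3600 + 58 × 60 + 37) = 32317.
Frame index = 32317 × 25 + 8 = 807933.

807933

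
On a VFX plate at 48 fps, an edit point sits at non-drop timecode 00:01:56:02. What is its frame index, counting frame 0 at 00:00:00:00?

5570

Total seconds to the label: (0 × 3600 + 1 × 60 + 56) = 116.
Frame index = 116 × 48 + 2 = 5570.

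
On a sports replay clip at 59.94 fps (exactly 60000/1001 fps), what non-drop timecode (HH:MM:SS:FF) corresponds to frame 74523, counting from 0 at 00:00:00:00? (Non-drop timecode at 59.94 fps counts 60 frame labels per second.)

74523 ÷ 60 = 1242 full seconds, remainder 3 frames.
1242 s = 0 h 20 min 42 s.
Timecode: 00:20:42:03.

00:20:42:03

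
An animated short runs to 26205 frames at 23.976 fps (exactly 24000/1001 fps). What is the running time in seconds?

1092.966875 seconds

Running time = 26205 / (24000/1001) = 1092.966875 s.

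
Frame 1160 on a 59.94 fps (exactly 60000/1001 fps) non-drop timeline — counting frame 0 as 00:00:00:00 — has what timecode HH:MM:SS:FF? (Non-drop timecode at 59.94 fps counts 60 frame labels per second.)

1160 ÷ 60 = 19 full seconds, remainder 20 frames.
19 s = 0 h 0 min 19 s.
Timecode: 00:00:19:20.

00:00:19:20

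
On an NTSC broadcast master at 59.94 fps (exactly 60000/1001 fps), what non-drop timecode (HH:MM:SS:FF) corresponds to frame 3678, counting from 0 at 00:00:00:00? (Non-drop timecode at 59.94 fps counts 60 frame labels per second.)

3678 ÷ 60 = 61 full seconds, remainder 18 frames.
61 s = 0 h 1 min 1 s.
Timecode: 00:01:01:18.

00:01:01:18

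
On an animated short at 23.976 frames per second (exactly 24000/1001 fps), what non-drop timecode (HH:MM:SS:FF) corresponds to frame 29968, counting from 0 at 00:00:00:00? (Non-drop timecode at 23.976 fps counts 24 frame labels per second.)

29968 ÷ 24 = 1248 full seconds, remainder 16 frames.
1248 s = 0 h 20 min 48 s.
Timecode: 00:20:48:16.

00:20:48:16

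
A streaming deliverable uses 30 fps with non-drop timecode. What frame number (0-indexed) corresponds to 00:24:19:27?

Total seconds to the label: (0 × 3600 + 24 × 60 + 19) = 1459.
Frame index = 1459 × 30 + 27 = 43797.

frame 43797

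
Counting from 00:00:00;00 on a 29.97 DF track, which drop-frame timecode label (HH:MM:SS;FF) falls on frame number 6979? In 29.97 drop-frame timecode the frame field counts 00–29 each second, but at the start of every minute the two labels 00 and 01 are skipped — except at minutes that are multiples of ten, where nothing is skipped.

00:03:52;25

Each 10-minute DF block holds 10 × 60 × 30 − 9 × 2 = 17982 frames. 6979 ÷ 17982 → 0 full blocks, remainder 6979.
Within the partial block the first minute is 1800 frames and each further minute 1798, so 3 further minute boundaries passed. Total skipped labels = 18 × 0 + 2 × 3 = 6.
Non-drop label index = 6979 + 6 = 6985; at 30 labels/s that is 00:03:52:25, i.e. DF 00:03:52;25.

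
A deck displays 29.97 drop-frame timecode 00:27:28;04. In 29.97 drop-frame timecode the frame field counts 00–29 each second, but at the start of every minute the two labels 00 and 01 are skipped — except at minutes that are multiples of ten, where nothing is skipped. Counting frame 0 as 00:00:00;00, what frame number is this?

49394

Complete 10-minute blocks: 2, each 17982 frames → 35964.
Remaining 7 whole minutes in the current block: 1800 + 6 × 1798 = 12588 frames.
Within the current minute: 28 × 30 + 4 − 2 = 842 (labels ;00/;01 skipped at this minute). Total = 35964 + 12588 + 842 = 49394.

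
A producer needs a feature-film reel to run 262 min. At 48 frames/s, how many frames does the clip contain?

262 min = 15720 s.
Frames = 15720 × 48 = 754560.

754560 frames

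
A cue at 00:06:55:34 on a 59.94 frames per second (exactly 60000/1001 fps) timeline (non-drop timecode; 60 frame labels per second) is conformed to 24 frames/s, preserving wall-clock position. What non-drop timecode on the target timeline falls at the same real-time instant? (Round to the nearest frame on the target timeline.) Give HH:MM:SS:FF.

Source frame index: (0×3600 + 6×60 + 55) × 60 + 34 = 24934.
Real time: 24934 / (60000/1001) = 12479467/30000 s.
Target frame: (12479467/30000) × (24) = 12479467/1250 ≈ 9983.574 → 9984.
At 24 labels/s: frame 9984 → 00:06:56:00.

00:06:56:00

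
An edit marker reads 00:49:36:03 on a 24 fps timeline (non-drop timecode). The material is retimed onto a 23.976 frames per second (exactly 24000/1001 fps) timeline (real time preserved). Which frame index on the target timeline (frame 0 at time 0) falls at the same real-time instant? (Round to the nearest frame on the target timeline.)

frame 71356

Source frame index: (0×3600 + 49×60 + 36) × 24 + 3 = 71427.
Real time: 71427 / (24) = 23809/8 s.
Target frame: (23809/8) × (24000/1001) = 71427000/1001 ≈ 71355.644 → 71356.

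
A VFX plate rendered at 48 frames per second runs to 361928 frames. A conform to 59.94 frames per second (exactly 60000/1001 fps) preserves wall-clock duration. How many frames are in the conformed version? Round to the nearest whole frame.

451958 frames

Frames at target rate = 361928 × (60000/1001) / (48) = 64630000/143 ≈ 451958.042.
Nearest whole frame: 451958.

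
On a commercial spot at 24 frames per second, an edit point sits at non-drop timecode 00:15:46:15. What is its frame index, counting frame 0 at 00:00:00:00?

Total seconds to the label: (0 × 3600 + 15 × 60 + 46) = 946.
Frame index = 946 × 24 + 15 = 22719.

22719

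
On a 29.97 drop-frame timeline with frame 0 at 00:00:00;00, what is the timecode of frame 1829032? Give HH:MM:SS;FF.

16:57:08;24

Each 10-minute DF block holds 10 × 60 × 30 − 9 × 2 = 17982 frames. 1829032 ÷ 17982 → 101 full blocks, remainder 12850.
Within the partial block the first minute is 1800 frames and each further minute 1798, so 7 further minute boundaries passed. Total skipped labels = 18 × 101 + 2 × 7 = 1832.
Non-drop label index = 1829032 + 1832 = 1830864; at 30 labels/s that is 16:57:08:24, i.e. DF 16:57:08;24.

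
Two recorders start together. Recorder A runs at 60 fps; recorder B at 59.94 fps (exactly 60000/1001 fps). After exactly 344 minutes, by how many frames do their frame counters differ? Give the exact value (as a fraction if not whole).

344 min = 20640 s.
A emits 60 × 20640 = 1238400 frames; B emits 60000/1001 × 20640 = 1238400000/1001.
Difference = 1238400/1001 frames (≈ 1237.1628); B is behind A.

1238400/1001 frames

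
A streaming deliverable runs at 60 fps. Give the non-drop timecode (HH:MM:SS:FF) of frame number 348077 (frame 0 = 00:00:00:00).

01:36:41:17

348077 ÷ 60 = 5801 full seconds, remainder 17 frames.
5801 s = 1 h 36 min 41 s.
Timecode: 01:36:41:17.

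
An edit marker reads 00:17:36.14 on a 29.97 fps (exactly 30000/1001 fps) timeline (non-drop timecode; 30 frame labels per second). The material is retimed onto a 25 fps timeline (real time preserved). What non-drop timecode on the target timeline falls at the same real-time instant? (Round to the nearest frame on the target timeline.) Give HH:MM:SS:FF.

Source frame index: (0×3600 + 17×60 + 36) × 30 + 14 = 31694.
Real time: 31694 / (30000/1001) = 15862847/15000 s.
Target frame: (15862847/15000) × (25) = 15862847/600 ≈ 26438.078 → 26438.
At 25 labels/s: frame 26438 → 00:17:37:13.

00:17:37:13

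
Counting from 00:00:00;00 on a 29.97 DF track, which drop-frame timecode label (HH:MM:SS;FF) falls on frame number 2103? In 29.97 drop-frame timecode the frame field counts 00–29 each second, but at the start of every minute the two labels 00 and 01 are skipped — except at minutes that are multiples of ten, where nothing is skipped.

00:01:10;05

Ten DF minutes hold 17982 frames, so frame 2103 lies in block 0 (frames 0–17981) with 2103 frames into that block.
The block's first minute is 1800 frames and the rest 1798 each; 2103 frames reaches minute 1, so 0 × 18 + 1 × 2 = 2 labels have been skipped so far.
Adding those back, label number 2103 + 2 = 2105 at 30 labels/s is 70 s + 5 f = 0 h 1 min 10 s frame 5, i.e. 00:01:10;05.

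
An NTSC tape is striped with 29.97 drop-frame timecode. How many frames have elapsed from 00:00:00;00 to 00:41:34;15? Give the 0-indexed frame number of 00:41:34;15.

74761

As if non-drop at 30 labels/s: (0 × 3600 + 41 × 60 + 34) × 30 + 15 = 74835.
Minute boundaries passed: 41; those not divisible by 10: 41 − 4 = 37; dropped labels = 2 × 37 = 74.
Actual frame index = 74835 − 74 = 74761.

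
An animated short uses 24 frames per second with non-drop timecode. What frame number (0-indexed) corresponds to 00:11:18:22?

Total seconds to the label: (0 × 3600 + 11 × 60 + 18) = 678.
Frame index = 678 × 24 + 22 = 16294.

frame 16294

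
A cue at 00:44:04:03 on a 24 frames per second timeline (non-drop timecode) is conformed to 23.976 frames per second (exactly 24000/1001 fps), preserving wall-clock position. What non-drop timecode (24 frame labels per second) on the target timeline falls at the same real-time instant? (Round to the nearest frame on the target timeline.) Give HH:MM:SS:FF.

Source frame index: (0×3600 + 44×60 + 4) × 24 + 3 = 63459.
Real time: 63459 / (24) = 21153/8 s.
Target frame: (21153/8) × (24000/1001) = 5769000/91 ≈ 63395.604 → 63396.
At 24 labels/s: frame 63396 → 00:44:01:12.

00:44:01:12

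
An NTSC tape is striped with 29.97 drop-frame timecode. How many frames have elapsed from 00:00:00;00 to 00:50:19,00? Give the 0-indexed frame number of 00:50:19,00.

Complete 10-minute blocks: 5, each 17982 frames → 89910.
Remaining 0 whole minutes in the current block: 0 frames.
Within the current minute: 19 × 30 + 0 = 570. Total = 89910 + 0 + 570 = 90480.

90480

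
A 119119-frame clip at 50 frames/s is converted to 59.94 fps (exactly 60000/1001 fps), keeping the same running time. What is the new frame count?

142800 frames

Target frames = source frames × (target rate / source rate) = 119119 × (60000/1001)/(50) = 119119 × 1200/1001 = 142800.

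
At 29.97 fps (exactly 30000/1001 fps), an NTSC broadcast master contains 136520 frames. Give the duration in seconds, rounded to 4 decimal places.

4555.2173 seconds

Running time = 136520 × 1001/30000 = 3416413/750 s ≈ 4555.2173 s.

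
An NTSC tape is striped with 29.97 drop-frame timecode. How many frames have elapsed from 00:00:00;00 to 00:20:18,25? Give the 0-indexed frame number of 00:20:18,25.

As if non-drop at 30 labels/s: (0 × 3600 + 20 × 60 + 18) × 30 + 25 = 36565.
Minute boundaries passed: 20; those not divisible by 10: 20 − 2 = 18; dropped labels = 2 × 18 = 36.
Actual frame index = 36565 − 36 = 36529.

36529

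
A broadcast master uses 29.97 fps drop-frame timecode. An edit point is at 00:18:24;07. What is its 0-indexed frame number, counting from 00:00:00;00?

33093

Complete 10-minute blocks: 1, each 17982 frames → 17982.
Remaining 8 whole minutes in the current block: 1800 + 7 × 1798 = 14386 frames.
Within the current minute: 24 × 30 + 7 − 2 = 725 (labels ;00/;01 skipped at this minute). Total = 17982 + 14386 + 725 = 33093.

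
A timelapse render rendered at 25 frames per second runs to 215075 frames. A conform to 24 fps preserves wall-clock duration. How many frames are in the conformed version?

Target frames = source frames × (target rate / source rate) = 215075 × (24)/(25) = 215075 × 24/25 = 206472.

206472 frames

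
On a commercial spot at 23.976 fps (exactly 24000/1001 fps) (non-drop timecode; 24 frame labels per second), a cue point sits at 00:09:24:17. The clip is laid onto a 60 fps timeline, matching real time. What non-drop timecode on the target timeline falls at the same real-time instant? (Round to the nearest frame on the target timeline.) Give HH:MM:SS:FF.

Source frame index: (0×3600 + 9×60 + 24) × 24 + 17 = 13553.
Real time: 13553 / (24000/1001) = 13566553/24000 s.
Target frame: (13566553/24000) × (60) = 13566553/400 ≈ 33916.382 → 33916.
At 60 labels/s: frame 33916 → 00:09:25:16.

00:09:25:16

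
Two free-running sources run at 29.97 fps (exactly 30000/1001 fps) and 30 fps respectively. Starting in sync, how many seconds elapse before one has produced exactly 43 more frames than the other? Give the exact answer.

43043/30 seconds

The gap grows by |30 − 30000/1001| = 30/1001 frames per second.
Time for a 43-frame gap: 43 ÷ (30/1001) = 43043/30 s.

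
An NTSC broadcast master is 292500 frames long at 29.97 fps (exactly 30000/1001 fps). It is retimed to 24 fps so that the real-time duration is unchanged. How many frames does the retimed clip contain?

Target frames = source frames × (target rate / source rate) = 292500 × (24)/(30000/1001) = 292500 × 1001/1250 = 234234.

234234 frames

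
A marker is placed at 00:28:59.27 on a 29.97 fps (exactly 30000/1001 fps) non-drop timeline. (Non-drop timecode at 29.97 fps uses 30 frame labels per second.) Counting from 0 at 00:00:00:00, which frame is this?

52197

Total seconds to the label: (0 × 3600 + 28 × 60 + 59) = 1739.
Frame index = 1739 × 30 + 27 = 52197.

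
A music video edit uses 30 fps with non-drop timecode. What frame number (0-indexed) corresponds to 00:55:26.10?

frame 99790

Total seconds to the label: (0 × 3600 + 55 × 60 + 26) = 3326.
Frame index = 3326 × 30 + 10 = 99790.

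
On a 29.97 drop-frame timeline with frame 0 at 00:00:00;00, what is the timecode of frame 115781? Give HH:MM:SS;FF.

01:04:23;07

Each 10-minute DF block holds 10 × 60 × 30 − 9 × 2 = 17982 frames. 115781 ÷ 17982 → 6 full blocks, remainder 7889.
Within the partial block the first minute is 1800 frames and each further minute 1798, so 4 further minute boundaries passed. Total skipped labels = 18 × 6 + 2 × 4 = 116.
Non-drop label index = 115781 + 116 = 115897; at 30 labels/s that is 01:04:23:07, i.e. DF 01:04:23;07.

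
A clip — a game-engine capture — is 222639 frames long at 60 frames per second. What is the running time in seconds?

Running time = 222639 / (60) = 3710.65 s.

3710.65 seconds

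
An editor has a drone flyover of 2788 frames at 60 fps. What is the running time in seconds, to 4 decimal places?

46.4667 seconds

Running time = 2788 × 1/60 = 697/15 s ≈ 46.4667 s.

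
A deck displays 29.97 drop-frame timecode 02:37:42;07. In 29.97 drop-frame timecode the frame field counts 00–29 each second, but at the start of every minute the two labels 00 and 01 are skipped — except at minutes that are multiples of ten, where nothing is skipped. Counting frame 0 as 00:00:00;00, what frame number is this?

283583

As if non-drop at 30 labels/s: (2 × 3600 + 37 × 60 + 42) × 30 + 7 = 283867.
Minute boundaries passed: 157; those not divisible by 10: 157 − 15 = 142; dropped labels = 2 × 142 = 284.
Actual frame index = 283867 − 284 = 283583.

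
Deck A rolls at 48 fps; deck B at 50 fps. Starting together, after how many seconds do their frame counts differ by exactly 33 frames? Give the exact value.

The gap grows by |50 − 48| = 2 frames per second.
Time for a 33-frame gap: 33 ÷ (2) = 16.5 s.

16.5 seconds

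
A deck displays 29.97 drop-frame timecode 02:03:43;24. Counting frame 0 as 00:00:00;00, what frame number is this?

As if non-drop at 30 labels/s: (2 × 3600 + 3 × 60 + 43) × 30 + 24 = 222714.
Minute boundaries passed: 123; those not divisible by 10: 123 − 12 = 111; dropped labels = 2 × 111 = 222.
Actual frame index = 222714 − 222 = 222492.

222492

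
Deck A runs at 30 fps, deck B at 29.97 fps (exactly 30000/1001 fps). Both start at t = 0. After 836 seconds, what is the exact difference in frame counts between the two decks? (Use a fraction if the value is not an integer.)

A emits 30 × 836 = 25080 frames; B emits 30000/1001 × 836 = 2280000/91.
Difference = 2280/91 frames (≈ 25.0549); B is behind A.

2280/91 frames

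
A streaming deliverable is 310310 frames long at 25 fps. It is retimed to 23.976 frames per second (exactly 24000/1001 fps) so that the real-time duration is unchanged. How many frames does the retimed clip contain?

297600 frames

Target frames = source frames × (target rate / source rate) = 310310 × (24000/1001)/(25) = 310310 × 960/1001 = 297600.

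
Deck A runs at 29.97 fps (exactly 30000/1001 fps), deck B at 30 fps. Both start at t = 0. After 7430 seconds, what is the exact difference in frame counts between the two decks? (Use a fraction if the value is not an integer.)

222900/1001 frames

A emits 30000/1001 × 7430 = 222900000/1001 frames; B emits 30 × 7430 = 222900.
Difference = 222900/1001 frames (≈ 222.6773); B is ahead of A.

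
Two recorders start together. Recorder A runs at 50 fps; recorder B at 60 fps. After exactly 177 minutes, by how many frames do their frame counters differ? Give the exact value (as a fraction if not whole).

177 min = 10620 s.
A emits 50 × 10620 = 531000 frames; B emits 60 × 10620 = 637200.
Difference = 106200 frames; B is ahead of A.

106200 frames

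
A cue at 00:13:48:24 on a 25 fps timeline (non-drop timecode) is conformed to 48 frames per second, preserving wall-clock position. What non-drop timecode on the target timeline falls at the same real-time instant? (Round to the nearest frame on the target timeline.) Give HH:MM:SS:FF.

Source frame index: (0×3600 + 13×60 + 48) × 25 + 24 = 20724.
Real time: 20724 / (25) = 20724/25 s.
Target frame: (20724/25) × (48) = 994752/25 ≈ 39790.080 → 39790.
At 48 labels/s: frame 39790 → 00:13:48:46.

00:13:48:46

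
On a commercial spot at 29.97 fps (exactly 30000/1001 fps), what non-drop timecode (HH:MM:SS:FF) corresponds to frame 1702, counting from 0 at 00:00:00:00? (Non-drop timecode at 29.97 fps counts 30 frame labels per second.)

00:00:56:22

1702 ÷ 30 = 56 full seconds, remainder 22 frames.
56 s = 0 h 0 min 56 s.
Timecode: 00:00:56:22.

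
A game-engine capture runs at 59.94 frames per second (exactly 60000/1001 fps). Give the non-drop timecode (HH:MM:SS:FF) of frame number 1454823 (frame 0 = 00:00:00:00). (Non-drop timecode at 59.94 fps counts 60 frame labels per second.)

06:44:07:03

1454823 ÷ 60 = 24247 full seconds, remainder 3 frames.
24247 s = 6 h 44 min 7 s.
Timecode: 06:44:07:03.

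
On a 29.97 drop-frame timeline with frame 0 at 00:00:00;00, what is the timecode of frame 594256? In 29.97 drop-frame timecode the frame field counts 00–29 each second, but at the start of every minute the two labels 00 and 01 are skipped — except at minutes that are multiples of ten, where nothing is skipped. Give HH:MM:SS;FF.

Ten DF minutes hold 17982 frames, so frame 594256 lies in block 33 (frames 593406–611387) with 850 frames into that block.
The block's first minute is 1800 frames and the rest 1798 each; 850 frames reaches minute 0, so 33 × 18 + 0 × 2 = 594 labels have been skipped so far.
Adding those back, label number 594256 + 594 = 594850 at 30 labels/s is 19828 s + 10 f = 5 h 30 min 28 s frame 10, i.e. 05:30:28;10.

05:30:28;10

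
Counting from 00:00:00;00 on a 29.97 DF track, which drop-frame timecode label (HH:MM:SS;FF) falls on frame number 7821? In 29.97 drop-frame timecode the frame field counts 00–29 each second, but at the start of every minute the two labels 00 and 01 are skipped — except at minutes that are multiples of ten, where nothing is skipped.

Each 10-minute DF block holds 10 × 60 × 30 − 9 × 2 = 17982 frames. 7821 ÷ 17982 → 0 full blocks, remainder 7821.
Within the partial block the first minute is 1800 frames and each further minute 1798, so 4 further minute boundaries passed. Total skipped labels = 18 × 0 + 2 × 4 = 8.
Non-drop label index = 7821 + 8 = 7829; at 30 labels/s that is 00:04:20:29, i.e. DF 00:04:20;29.

00:04:20;29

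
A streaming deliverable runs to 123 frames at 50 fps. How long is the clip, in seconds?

2.46 seconds

Running time = 123 / (50) = 2.46 s.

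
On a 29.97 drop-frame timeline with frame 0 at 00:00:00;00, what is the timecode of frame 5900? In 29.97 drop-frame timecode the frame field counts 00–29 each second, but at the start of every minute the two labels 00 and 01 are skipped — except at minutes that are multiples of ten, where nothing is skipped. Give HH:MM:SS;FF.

Each 10-minute DF block holds 10 × 60 × 30 − 9 × 2 = 17982 frames. 5900 ÷ 17982 → 0 full blocks, remainder 5900.
Within the partial block the first minute is 1800 frames and each further minute 1798, so 3 further minute boundaries passed. Total skipped labels = 18 × 0 + 2 × 3 = 6.
Non-drop label index = 5900 + 6 = 5906; at 30 labels/s that is 00:03:16:26, i.e. DF 00:03:16;26.

00:03:16;26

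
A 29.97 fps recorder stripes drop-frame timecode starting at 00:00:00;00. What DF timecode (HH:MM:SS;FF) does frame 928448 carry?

08:36:19;08

Each 10-minute DF block holds 10 × 60 × 30 − 9 × 2 = 17982 frames. 928448 ÷ 17982 → 51 full blocks, remainder 11366.
Within the partial block the first minute is 1800 frames and each further minute 1798, so 6 further minute boundaries passed. Total skipped labels = 18 × 51 + 2 × 6 = 930.
Non-drop label index = 928448 + 930 = 929378; at 30 labels/s that is 08:36:19:08, i.e. DF 08:36:19;08.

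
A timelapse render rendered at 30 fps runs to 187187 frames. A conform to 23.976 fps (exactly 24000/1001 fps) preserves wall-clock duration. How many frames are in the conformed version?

149600 frames

Target frames = source frames × (target rate / source rate) = 187187 × (24000/1001)/(30) = 187187 × 800/1001 = 149600.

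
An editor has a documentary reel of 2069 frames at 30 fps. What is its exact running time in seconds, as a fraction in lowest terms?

Running time = 2069 ÷ (30) = 2069 × 1/30 = 2069/30 s.

2069/30 seconds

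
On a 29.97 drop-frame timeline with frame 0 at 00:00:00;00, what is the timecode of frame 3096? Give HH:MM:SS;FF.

Each 10-minute DF block holds 10 × 60 × 30 − 9 × 2 = 17982 frames. 3096 ÷ 17982 → 0 full blocks, remainder 3096.
Within the partial block the first minute is 1800 frames and each further minute 1798, so 1 further minute boundary passed. Total skipped labels = 18 × 0 + 2 × 1 = 2.
Non-drop label index = 3096 + 2 = 3098; at 30 labels/s that is 00:01:43:08, i.e. DF 00:01:43;08.

00:01:43;08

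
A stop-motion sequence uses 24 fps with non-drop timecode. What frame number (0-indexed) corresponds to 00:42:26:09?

61113

Total seconds to the label: (0 × 3600 + 42 × 60 + 26) = 2546.
Frame index = 2546 × 24 + 9 = 61113.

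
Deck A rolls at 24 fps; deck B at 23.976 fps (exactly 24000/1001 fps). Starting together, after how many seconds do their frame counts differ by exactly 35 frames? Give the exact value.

The gap grows by |24000/1001 − 24| = 24/1001 frames per second.
Time for a 35-frame gap: 35 ÷ (24/1001) = 35035/24 s.

35035/24 seconds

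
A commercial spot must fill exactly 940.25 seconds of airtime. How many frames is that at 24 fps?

Frames = 940.25 × 24 = 22566.

22566 frames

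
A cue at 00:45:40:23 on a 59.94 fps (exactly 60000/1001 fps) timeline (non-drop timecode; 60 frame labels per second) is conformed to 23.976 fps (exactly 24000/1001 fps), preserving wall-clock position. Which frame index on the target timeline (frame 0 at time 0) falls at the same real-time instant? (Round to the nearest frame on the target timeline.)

frame 65769

Source frame index: (0×3600 + 45×60 + 40) × 60 + 23 = 164423.
Real time: 164423 / (60000/1001) = 164587423/60000 s.
Target frame: (164587423/60000) × (24000/1001) = 328846/5 ≈ 65769.200 → 65769.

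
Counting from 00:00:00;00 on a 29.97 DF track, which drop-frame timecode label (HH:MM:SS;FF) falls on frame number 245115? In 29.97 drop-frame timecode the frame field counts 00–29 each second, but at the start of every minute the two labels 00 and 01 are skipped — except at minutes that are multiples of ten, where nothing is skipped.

Each 10-minute DF block holds 10 × 60 × 30 − 9 × 2 = 17982 frames. 245115 ÷ 17982 → 13 full blocks, remainder 11349.
Within the partial block the first minute is 1800 frames and each further minute 1798, so 6 further minute boundaries passed. Total skipped labels = 18 × 13 + 2 × 6 = 246.
Non-drop label index = 245115 + 246 = 245361; at 30 labels/s that is 02:16:18:21, i.e. DF 02:16:18;21.

02:16:18;21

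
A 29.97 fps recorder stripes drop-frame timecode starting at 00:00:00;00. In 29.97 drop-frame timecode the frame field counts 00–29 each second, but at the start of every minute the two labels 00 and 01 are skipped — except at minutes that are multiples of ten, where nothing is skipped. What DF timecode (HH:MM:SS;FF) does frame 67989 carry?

00:37:48;17

Each 10-minute DF block holds 10 × 60 × 30 − 9 × 2 = 17982 frames. 67989 ÷ 17982 → 3 full blocks, remainder 14043.
Within the partial block the first minute is 1800 frames and each further minute 1798, so 7 further minute boundaries passed. Total skipped labels = 18 × 3 + 2 × 7 = 68.
Non-drop label index = 67989 + 68 = 68057; at 30 labels/s that is 00:37:48:17, i.e. DF 00:37:48;17.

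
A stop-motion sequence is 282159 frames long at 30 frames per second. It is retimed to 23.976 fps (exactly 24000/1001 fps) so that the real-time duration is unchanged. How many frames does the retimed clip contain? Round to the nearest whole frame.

Frames at target rate = 282159 × (24000/1001) / (30) = 225727200/1001 ≈ 225501.698.
Nearest whole frame: 225502.

225502 frames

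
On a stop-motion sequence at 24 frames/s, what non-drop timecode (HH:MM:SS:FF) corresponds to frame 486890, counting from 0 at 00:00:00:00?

05:38:07:02

486890 ÷ 24 = 20287 full seconds, remainder 2 frames.
20287 s = 5 h 38 min 7 s.
Timecode: 05:38:07:02.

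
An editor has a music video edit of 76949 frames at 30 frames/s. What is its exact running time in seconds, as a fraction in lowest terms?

76949/30 seconds

Running time = 76949 ÷ (30) = 76949 × 1/30 = 76949/30 s.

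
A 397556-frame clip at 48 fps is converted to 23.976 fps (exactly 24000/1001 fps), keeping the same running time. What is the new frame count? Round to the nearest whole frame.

198579 frames

Frames at target rate = 397556 × (24000/1001) / (48) = 198778000/1001 ≈ 198579.421.
Nearest whole frame: 198579.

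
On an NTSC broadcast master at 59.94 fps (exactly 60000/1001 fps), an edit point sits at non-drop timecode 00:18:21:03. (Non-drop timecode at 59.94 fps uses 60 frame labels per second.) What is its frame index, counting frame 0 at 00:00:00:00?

Total seconds to the label: (0 × 3600 + 18 × 60 + 21) = 1101.
Frame index = 1101 × 60 + 3 = 66063.

66063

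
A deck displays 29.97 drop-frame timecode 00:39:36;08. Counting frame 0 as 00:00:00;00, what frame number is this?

Complete 10-minute blocks: 3, each 17982 frames → 53946.
Remaining 9 whole minutes in the current block: 1800 + 8 × 1798 = 16184 frames.
Within the current minute: 36 × 30 + 8 − 2 = 1086 (labels ;00/;01 skipped at this minute). Total = 53946 + 16184 + 1086 = 71216.

71216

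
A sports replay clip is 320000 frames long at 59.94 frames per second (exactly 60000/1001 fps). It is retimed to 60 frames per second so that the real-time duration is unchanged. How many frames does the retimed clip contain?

320320 frames

Target frames = source frames × (target rate / source rate) = 320000 × (60)/(60000/1001) = 320000 × 1001/1000 = 320320.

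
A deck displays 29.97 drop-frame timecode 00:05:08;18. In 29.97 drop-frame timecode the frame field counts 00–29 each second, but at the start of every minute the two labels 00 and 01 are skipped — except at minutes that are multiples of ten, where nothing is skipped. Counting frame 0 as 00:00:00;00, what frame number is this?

Complete 10-minute blocks: 0, each 17982 frames → 0.
Remaining 5 whole minutes in the current block: 1800 + 4 × 1798 = 8992 frames.
Within the current minute: 8 × 30 + 18 − 2 = 256 (labels ;00/;01 skipped at this minute). Total = 0 + 8992 + 256 = 9248.

9248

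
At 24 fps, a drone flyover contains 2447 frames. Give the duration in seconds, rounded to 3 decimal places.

Running time = 2447 × 1/24 = 2447/24 s ≈ 101.958 s.

101.958 seconds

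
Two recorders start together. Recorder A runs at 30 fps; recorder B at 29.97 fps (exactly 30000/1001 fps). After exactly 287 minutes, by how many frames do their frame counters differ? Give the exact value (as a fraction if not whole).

73800/143 frames

287 min = 17220 s.
A emits 30 × 17220 = 516600 frames; B emits 30000/1001 × 17220 = 73800000/143.
Difference = 73800/143 frames (≈ 516.0839); B is behind A.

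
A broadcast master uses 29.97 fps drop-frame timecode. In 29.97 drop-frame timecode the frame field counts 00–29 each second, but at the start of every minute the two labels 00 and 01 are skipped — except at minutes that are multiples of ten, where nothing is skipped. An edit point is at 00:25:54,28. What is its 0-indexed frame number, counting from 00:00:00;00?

46602

Complete 10-minute blocks: 2, each 17982 frames → 35964.
Remaining 5 whole minutes in the current block: 1800 + 4 × 1798 = 8992 frames.
Within the current minute: 54 × 30 + 28 − 2 = 1646 (labels ;00/;01 skipped at this minute). Total = 35964 + 8992 + 1646 = 46602.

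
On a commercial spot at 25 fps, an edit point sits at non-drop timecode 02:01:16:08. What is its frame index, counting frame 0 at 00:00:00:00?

Total seconds to the label: (2 × 3600 + 1 × 60 + 16) = 7276.
Frame index = 7276 × 25 + 8 = 181908.

181908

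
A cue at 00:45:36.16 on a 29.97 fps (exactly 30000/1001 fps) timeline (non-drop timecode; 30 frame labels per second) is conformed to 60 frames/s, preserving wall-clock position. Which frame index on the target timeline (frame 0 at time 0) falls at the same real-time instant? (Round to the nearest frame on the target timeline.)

Source frame index: (0×3600 + 45×60 + 36) × 30 + 16 = 82096.
Real time: 82096 / (30000/1001) = 5136131/1875 s.
Target frame: (5136131/1875) × (60) = 20544524/125 ≈ 164356.192 → 164356.

frame 164356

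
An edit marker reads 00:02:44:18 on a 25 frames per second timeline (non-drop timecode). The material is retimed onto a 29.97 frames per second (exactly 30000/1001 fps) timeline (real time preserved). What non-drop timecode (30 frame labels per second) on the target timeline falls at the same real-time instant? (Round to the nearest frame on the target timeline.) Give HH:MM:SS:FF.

00:02:44:17

Source frame index: (0×3600 + 2×60 + 44) × 25 + 18 = 4118.
Real time: 4118 / (25) = 4118/25 s.
Target frame: (4118/25) × (30000/1001) = 4941600/1001 ≈ 4936.663 → 4937.
At 30 labels/s: frame 4937 → 00:02:44:17.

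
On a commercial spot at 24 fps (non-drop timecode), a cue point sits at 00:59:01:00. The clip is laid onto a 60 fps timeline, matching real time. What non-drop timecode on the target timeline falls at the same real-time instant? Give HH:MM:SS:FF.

Source frame index: (0×3600 + 59×60 + 1) × 24 + 0 = 84984.
Real time: 84984 / (24) = 3541 s.
Target frame: (3541) × (60) = 212460.
At 60 labels/s: frame 212460 → 00:59:01:00.

00:59:01:00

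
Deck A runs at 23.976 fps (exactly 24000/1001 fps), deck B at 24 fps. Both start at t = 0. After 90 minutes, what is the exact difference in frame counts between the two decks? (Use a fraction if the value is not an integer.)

90 min = 5400 s.
A emits 24000/1001 × 5400 = 129600000/1001 frames; B emits 24 × 5400 = 129600.
Difference = 129600/1001 frames (≈ 129.4705); B is ahead of A.

129600/1001 frames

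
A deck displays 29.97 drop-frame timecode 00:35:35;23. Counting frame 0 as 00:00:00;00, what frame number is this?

Complete 10-minute blocks: 3, each 17982 frames → 53946.
Remaining 5 whole minutes in the current block: 1800 + 4 × 1798 = 8992 frames.
Within the current minute: 35 × 30 + 23 − 2 = 1071 (labels ;00/;01 skipped at this minute). Total = 53946 + 8992 + 1071 = 64009.

64009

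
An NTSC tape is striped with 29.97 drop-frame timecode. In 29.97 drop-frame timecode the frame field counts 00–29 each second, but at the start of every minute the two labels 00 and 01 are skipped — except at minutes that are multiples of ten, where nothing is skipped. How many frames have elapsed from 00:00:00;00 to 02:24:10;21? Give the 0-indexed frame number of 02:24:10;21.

As if non-drop at 30 labels/s: (2 × 3600 + 24 × 60 + 10) × 30 + 21 = 259521.
Minute boundaries passed: 144; those not divisible by 10: 144 − 14 = 130; dropped labels = 2 × 130 = 260.
Actual frame index = 259521 − 260 = 259261.

259261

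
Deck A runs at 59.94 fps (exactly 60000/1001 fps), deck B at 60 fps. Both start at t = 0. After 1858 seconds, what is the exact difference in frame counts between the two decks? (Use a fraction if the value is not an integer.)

A emits 60000/1001 × 1858 = 111480000/1001 frames; B emits 60 × 1858 = 111480.
Difference = 111480/1001 frames (≈ 111.3686); B is ahead of A.

111480/1001 frames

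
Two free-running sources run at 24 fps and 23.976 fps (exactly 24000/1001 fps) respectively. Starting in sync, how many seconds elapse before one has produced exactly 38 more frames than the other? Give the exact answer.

19019/12 seconds

The gap grows by |24000/1001 − 24| = 24/1001 frames per second.
Time for a 38-frame gap: 38 ÷ (24/1001) = 19019/12 s.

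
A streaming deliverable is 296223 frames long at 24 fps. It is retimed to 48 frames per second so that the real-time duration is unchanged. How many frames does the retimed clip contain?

592446 frames

Target frames = source frames × (target rate / source rate) = 296223 × (48)/(24) = 296223 × 2 = 592446.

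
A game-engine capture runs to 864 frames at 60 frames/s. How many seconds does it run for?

14.4 seconds

Running time = 864 / (60) = 14.4 s.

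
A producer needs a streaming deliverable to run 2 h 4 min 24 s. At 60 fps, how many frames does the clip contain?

2 h 4 min 24 s = 7464 s.
Frames = 7464 × 60 = 447840.

447840 frames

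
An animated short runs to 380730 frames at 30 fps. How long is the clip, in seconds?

12691 seconds

Running time = 380730 / (30) = 12691 s.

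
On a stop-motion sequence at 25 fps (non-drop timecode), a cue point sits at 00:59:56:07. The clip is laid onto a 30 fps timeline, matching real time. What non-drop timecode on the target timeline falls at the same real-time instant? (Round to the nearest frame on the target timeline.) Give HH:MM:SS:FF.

Source frame index: (0×3600 + 59×60 + 56) × 25 + 7 = 89907.
Real time: 89907 / (25) = 89907/25 s.
Target frame: (89907/25) × (30) = 539442/5 ≈ 107888.400 → 107888.
At 30 labels/s: frame 107888 → 00:59:56:08.

00:59:56:08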